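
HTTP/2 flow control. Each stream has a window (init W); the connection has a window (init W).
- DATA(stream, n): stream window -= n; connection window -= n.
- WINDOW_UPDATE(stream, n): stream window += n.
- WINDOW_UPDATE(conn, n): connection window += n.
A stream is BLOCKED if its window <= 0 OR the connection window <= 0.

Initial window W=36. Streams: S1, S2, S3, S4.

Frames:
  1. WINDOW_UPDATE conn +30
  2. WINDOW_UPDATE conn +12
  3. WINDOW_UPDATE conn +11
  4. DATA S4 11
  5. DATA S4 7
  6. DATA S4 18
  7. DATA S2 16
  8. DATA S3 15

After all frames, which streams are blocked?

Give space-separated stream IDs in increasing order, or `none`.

Answer: S4

Derivation:
Op 1: conn=66 S1=36 S2=36 S3=36 S4=36 blocked=[]
Op 2: conn=78 S1=36 S2=36 S3=36 S4=36 blocked=[]
Op 3: conn=89 S1=36 S2=36 S3=36 S4=36 blocked=[]
Op 4: conn=78 S1=36 S2=36 S3=36 S4=25 blocked=[]
Op 5: conn=71 S1=36 S2=36 S3=36 S4=18 blocked=[]
Op 6: conn=53 S1=36 S2=36 S3=36 S4=0 blocked=[4]
Op 7: conn=37 S1=36 S2=20 S3=36 S4=0 blocked=[4]
Op 8: conn=22 S1=36 S2=20 S3=21 S4=0 blocked=[4]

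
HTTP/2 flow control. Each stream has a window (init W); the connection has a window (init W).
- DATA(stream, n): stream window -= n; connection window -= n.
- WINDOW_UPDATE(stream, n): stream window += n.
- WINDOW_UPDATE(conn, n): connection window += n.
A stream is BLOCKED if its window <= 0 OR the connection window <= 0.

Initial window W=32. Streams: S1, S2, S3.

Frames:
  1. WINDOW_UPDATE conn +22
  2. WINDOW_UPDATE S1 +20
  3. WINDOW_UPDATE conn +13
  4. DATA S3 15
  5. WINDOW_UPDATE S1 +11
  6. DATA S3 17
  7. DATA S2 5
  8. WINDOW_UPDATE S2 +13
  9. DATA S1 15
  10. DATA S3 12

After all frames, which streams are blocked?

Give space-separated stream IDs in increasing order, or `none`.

Answer: S3

Derivation:
Op 1: conn=54 S1=32 S2=32 S3=32 blocked=[]
Op 2: conn=54 S1=52 S2=32 S3=32 blocked=[]
Op 3: conn=67 S1=52 S2=32 S3=32 blocked=[]
Op 4: conn=52 S1=52 S2=32 S3=17 blocked=[]
Op 5: conn=52 S1=63 S2=32 S3=17 blocked=[]
Op 6: conn=35 S1=63 S2=32 S3=0 blocked=[3]
Op 7: conn=30 S1=63 S2=27 S3=0 blocked=[3]
Op 8: conn=30 S1=63 S2=40 S3=0 blocked=[3]
Op 9: conn=15 S1=48 S2=40 S3=0 blocked=[3]
Op 10: conn=3 S1=48 S2=40 S3=-12 blocked=[3]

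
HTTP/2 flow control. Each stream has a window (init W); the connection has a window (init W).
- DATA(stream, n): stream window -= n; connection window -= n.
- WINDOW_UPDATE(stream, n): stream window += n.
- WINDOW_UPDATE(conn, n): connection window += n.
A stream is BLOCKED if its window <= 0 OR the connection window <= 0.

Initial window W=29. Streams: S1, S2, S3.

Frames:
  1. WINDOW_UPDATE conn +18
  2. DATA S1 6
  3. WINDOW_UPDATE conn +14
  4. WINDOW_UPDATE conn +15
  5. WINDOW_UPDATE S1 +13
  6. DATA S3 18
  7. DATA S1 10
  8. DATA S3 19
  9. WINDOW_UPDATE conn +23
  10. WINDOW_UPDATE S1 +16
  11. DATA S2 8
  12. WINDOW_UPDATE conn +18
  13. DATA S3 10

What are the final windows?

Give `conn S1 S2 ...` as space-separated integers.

Answer: 46 42 21 -18

Derivation:
Op 1: conn=47 S1=29 S2=29 S3=29 blocked=[]
Op 2: conn=41 S1=23 S2=29 S3=29 blocked=[]
Op 3: conn=55 S1=23 S2=29 S3=29 blocked=[]
Op 4: conn=70 S1=23 S2=29 S3=29 blocked=[]
Op 5: conn=70 S1=36 S2=29 S3=29 blocked=[]
Op 6: conn=52 S1=36 S2=29 S3=11 blocked=[]
Op 7: conn=42 S1=26 S2=29 S3=11 blocked=[]
Op 8: conn=23 S1=26 S2=29 S3=-8 blocked=[3]
Op 9: conn=46 S1=26 S2=29 S3=-8 blocked=[3]
Op 10: conn=46 S1=42 S2=29 S3=-8 blocked=[3]
Op 11: conn=38 S1=42 S2=21 S3=-8 blocked=[3]
Op 12: conn=56 S1=42 S2=21 S3=-8 blocked=[3]
Op 13: conn=46 S1=42 S2=21 S3=-18 blocked=[3]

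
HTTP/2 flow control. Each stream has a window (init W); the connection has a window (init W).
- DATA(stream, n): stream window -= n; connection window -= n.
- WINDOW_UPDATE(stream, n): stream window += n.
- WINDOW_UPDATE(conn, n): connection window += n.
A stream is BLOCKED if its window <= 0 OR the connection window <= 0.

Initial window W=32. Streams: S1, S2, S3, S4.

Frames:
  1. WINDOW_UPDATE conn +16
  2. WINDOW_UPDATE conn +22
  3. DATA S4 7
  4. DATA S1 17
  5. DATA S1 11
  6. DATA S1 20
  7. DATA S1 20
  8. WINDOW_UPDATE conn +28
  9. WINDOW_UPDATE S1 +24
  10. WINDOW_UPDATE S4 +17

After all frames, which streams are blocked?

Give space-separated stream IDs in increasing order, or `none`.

Answer: S1

Derivation:
Op 1: conn=48 S1=32 S2=32 S3=32 S4=32 blocked=[]
Op 2: conn=70 S1=32 S2=32 S3=32 S4=32 blocked=[]
Op 3: conn=63 S1=32 S2=32 S3=32 S4=25 blocked=[]
Op 4: conn=46 S1=15 S2=32 S3=32 S4=25 blocked=[]
Op 5: conn=35 S1=4 S2=32 S3=32 S4=25 blocked=[]
Op 6: conn=15 S1=-16 S2=32 S3=32 S4=25 blocked=[1]
Op 7: conn=-5 S1=-36 S2=32 S3=32 S4=25 blocked=[1, 2, 3, 4]
Op 8: conn=23 S1=-36 S2=32 S3=32 S4=25 blocked=[1]
Op 9: conn=23 S1=-12 S2=32 S3=32 S4=25 blocked=[1]
Op 10: conn=23 S1=-12 S2=32 S3=32 S4=42 blocked=[1]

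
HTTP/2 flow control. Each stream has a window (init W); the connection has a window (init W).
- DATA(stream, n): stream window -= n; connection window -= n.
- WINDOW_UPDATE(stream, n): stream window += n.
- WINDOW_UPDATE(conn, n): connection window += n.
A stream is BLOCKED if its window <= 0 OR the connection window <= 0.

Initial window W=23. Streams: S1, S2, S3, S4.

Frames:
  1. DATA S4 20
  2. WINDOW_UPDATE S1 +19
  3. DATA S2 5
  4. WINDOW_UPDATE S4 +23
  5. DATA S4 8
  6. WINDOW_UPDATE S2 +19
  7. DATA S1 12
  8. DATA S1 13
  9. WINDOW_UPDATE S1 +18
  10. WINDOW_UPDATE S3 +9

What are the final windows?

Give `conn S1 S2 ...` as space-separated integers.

Answer: -35 35 37 32 18

Derivation:
Op 1: conn=3 S1=23 S2=23 S3=23 S4=3 blocked=[]
Op 2: conn=3 S1=42 S2=23 S3=23 S4=3 blocked=[]
Op 3: conn=-2 S1=42 S2=18 S3=23 S4=3 blocked=[1, 2, 3, 4]
Op 4: conn=-2 S1=42 S2=18 S3=23 S4=26 blocked=[1, 2, 3, 4]
Op 5: conn=-10 S1=42 S2=18 S3=23 S4=18 blocked=[1, 2, 3, 4]
Op 6: conn=-10 S1=42 S2=37 S3=23 S4=18 blocked=[1, 2, 3, 4]
Op 7: conn=-22 S1=30 S2=37 S3=23 S4=18 blocked=[1, 2, 3, 4]
Op 8: conn=-35 S1=17 S2=37 S3=23 S4=18 blocked=[1, 2, 3, 4]
Op 9: conn=-35 S1=35 S2=37 S3=23 S4=18 blocked=[1, 2, 3, 4]
Op 10: conn=-35 S1=35 S2=37 S3=32 S4=18 blocked=[1, 2, 3, 4]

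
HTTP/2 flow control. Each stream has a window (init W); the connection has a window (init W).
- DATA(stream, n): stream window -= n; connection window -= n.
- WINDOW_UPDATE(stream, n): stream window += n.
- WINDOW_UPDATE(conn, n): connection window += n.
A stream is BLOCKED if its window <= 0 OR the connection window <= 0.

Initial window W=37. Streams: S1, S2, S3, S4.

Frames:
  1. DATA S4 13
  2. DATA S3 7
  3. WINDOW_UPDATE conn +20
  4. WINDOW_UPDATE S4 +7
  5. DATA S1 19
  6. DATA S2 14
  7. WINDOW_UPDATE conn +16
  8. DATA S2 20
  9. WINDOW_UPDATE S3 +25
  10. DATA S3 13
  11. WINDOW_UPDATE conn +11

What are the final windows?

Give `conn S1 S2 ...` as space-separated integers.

Op 1: conn=24 S1=37 S2=37 S3=37 S4=24 blocked=[]
Op 2: conn=17 S1=37 S2=37 S3=30 S4=24 blocked=[]
Op 3: conn=37 S1=37 S2=37 S3=30 S4=24 blocked=[]
Op 4: conn=37 S1=37 S2=37 S3=30 S4=31 blocked=[]
Op 5: conn=18 S1=18 S2=37 S3=30 S4=31 blocked=[]
Op 6: conn=4 S1=18 S2=23 S3=30 S4=31 blocked=[]
Op 7: conn=20 S1=18 S2=23 S3=30 S4=31 blocked=[]
Op 8: conn=0 S1=18 S2=3 S3=30 S4=31 blocked=[1, 2, 3, 4]
Op 9: conn=0 S1=18 S2=3 S3=55 S4=31 blocked=[1, 2, 3, 4]
Op 10: conn=-13 S1=18 S2=3 S3=42 S4=31 blocked=[1, 2, 3, 4]
Op 11: conn=-2 S1=18 S2=3 S3=42 S4=31 blocked=[1, 2, 3, 4]

Answer: -2 18 3 42 31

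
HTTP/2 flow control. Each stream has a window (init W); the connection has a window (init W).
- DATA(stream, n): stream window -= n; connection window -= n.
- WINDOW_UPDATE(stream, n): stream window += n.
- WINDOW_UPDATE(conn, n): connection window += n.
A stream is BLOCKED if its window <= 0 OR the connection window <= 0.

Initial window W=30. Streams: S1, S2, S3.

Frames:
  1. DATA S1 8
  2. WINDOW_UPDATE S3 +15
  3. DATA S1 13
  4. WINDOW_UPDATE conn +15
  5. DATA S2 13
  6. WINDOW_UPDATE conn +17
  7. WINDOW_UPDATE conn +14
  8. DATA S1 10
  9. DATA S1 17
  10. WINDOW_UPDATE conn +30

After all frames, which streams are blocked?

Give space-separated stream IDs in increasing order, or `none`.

Answer: S1

Derivation:
Op 1: conn=22 S1=22 S2=30 S3=30 blocked=[]
Op 2: conn=22 S1=22 S2=30 S3=45 blocked=[]
Op 3: conn=9 S1=9 S2=30 S3=45 blocked=[]
Op 4: conn=24 S1=9 S2=30 S3=45 blocked=[]
Op 5: conn=11 S1=9 S2=17 S3=45 blocked=[]
Op 6: conn=28 S1=9 S2=17 S3=45 blocked=[]
Op 7: conn=42 S1=9 S2=17 S3=45 blocked=[]
Op 8: conn=32 S1=-1 S2=17 S3=45 blocked=[1]
Op 9: conn=15 S1=-18 S2=17 S3=45 blocked=[1]
Op 10: conn=45 S1=-18 S2=17 S3=45 blocked=[1]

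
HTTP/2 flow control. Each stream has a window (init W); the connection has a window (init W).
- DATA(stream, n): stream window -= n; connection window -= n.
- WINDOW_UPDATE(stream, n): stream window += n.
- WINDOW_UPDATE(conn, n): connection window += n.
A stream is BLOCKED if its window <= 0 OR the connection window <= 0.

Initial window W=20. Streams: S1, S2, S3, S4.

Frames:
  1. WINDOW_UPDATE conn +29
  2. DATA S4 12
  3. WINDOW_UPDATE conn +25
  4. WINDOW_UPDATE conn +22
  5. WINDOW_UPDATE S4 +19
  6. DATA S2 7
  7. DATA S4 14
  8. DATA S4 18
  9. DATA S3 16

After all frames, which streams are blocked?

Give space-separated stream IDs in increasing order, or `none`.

Answer: S4

Derivation:
Op 1: conn=49 S1=20 S2=20 S3=20 S4=20 blocked=[]
Op 2: conn=37 S1=20 S2=20 S3=20 S4=8 blocked=[]
Op 3: conn=62 S1=20 S2=20 S3=20 S4=8 blocked=[]
Op 4: conn=84 S1=20 S2=20 S3=20 S4=8 blocked=[]
Op 5: conn=84 S1=20 S2=20 S3=20 S4=27 blocked=[]
Op 6: conn=77 S1=20 S2=13 S3=20 S4=27 blocked=[]
Op 7: conn=63 S1=20 S2=13 S3=20 S4=13 blocked=[]
Op 8: conn=45 S1=20 S2=13 S3=20 S4=-5 blocked=[4]
Op 9: conn=29 S1=20 S2=13 S3=4 S4=-5 blocked=[4]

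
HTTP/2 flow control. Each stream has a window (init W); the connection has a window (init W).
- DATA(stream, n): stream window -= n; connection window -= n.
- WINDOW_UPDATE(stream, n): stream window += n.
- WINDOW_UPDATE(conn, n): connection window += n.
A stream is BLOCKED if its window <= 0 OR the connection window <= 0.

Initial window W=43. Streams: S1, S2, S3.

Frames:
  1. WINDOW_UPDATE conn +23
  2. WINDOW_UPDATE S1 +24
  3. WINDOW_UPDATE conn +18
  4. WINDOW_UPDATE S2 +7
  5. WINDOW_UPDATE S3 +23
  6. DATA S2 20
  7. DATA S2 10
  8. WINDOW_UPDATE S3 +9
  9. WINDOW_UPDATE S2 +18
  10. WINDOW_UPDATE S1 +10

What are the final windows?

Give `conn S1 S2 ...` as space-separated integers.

Answer: 54 77 38 75

Derivation:
Op 1: conn=66 S1=43 S2=43 S3=43 blocked=[]
Op 2: conn=66 S1=67 S2=43 S3=43 blocked=[]
Op 3: conn=84 S1=67 S2=43 S3=43 blocked=[]
Op 4: conn=84 S1=67 S2=50 S3=43 blocked=[]
Op 5: conn=84 S1=67 S2=50 S3=66 blocked=[]
Op 6: conn=64 S1=67 S2=30 S3=66 blocked=[]
Op 7: conn=54 S1=67 S2=20 S3=66 blocked=[]
Op 8: conn=54 S1=67 S2=20 S3=75 blocked=[]
Op 9: conn=54 S1=67 S2=38 S3=75 blocked=[]
Op 10: conn=54 S1=77 S2=38 S3=75 blocked=[]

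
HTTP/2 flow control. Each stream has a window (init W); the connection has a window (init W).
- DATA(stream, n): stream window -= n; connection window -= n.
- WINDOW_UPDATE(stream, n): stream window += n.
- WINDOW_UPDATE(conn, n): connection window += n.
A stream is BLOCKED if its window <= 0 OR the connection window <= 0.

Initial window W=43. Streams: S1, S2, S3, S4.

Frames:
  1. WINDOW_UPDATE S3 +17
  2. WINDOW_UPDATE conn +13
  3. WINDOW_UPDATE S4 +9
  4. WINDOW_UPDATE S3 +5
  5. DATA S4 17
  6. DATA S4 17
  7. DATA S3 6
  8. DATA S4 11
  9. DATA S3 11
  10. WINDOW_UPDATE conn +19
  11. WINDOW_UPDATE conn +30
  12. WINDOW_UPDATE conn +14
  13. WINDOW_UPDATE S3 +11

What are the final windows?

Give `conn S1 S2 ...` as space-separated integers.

Op 1: conn=43 S1=43 S2=43 S3=60 S4=43 blocked=[]
Op 2: conn=56 S1=43 S2=43 S3=60 S4=43 blocked=[]
Op 3: conn=56 S1=43 S2=43 S3=60 S4=52 blocked=[]
Op 4: conn=56 S1=43 S2=43 S3=65 S4=52 blocked=[]
Op 5: conn=39 S1=43 S2=43 S3=65 S4=35 blocked=[]
Op 6: conn=22 S1=43 S2=43 S3=65 S4=18 blocked=[]
Op 7: conn=16 S1=43 S2=43 S3=59 S4=18 blocked=[]
Op 8: conn=5 S1=43 S2=43 S3=59 S4=7 blocked=[]
Op 9: conn=-6 S1=43 S2=43 S3=48 S4=7 blocked=[1, 2, 3, 4]
Op 10: conn=13 S1=43 S2=43 S3=48 S4=7 blocked=[]
Op 11: conn=43 S1=43 S2=43 S3=48 S4=7 blocked=[]
Op 12: conn=57 S1=43 S2=43 S3=48 S4=7 blocked=[]
Op 13: conn=57 S1=43 S2=43 S3=59 S4=7 blocked=[]

Answer: 57 43 43 59 7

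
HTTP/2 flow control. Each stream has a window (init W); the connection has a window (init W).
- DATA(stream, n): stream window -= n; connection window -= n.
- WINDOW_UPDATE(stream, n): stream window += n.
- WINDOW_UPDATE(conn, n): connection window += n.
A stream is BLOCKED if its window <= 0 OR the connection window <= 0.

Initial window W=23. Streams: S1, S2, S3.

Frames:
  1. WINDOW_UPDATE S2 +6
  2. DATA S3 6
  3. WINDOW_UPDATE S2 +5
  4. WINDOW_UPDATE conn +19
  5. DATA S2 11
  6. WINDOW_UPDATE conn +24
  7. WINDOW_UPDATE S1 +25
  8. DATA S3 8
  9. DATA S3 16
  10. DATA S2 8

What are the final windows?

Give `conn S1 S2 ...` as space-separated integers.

Op 1: conn=23 S1=23 S2=29 S3=23 blocked=[]
Op 2: conn=17 S1=23 S2=29 S3=17 blocked=[]
Op 3: conn=17 S1=23 S2=34 S3=17 blocked=[]
Op 4: conn=36 S1=23 S2=34 S3=17 blocked=[]
Op 5: conn=25 S1=23 S2=23 S3=17 blocked=[]
Op 6: conn=49 S1=23 S2=23 S3=17 blocked=[]
Op 7: conn=49 S1=48 S2=23 S3=17 blocked=[]
Op 8: conn=41 S1=48 S2=23 S3=9 blocked=[]
Op 9: conn=25 S1=48 S2=23 S3=-7 blocked=[3]
Op 10: conn=17 S1=48 S2=15 S3=-7 blocked=[3]

Answer: 17 48 15 -7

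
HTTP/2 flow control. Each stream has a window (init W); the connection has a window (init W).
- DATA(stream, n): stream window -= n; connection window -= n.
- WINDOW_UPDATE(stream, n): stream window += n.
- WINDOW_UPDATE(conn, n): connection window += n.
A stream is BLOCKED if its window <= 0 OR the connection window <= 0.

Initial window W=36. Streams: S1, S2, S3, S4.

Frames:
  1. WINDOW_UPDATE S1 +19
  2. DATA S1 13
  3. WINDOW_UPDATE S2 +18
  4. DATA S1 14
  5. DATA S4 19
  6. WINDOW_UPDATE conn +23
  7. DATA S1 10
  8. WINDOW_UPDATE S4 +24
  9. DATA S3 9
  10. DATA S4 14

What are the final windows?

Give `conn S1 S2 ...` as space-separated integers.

Answer: -20 18 54 27 27

Derivation:
Op 1: conn=36 S1=55 S2=36 S3=36 S4=36 blocked=[]
Op 2: conn=23 S1=42 S2=36 S3=36 S4=36 blocked=[]
Op 3: conn=23 S1=42 S2=54 S3=36 S4=36 blocked=[]
Op 4: conn=9 S1=28 S2=54 S3=36 S4=36 blocked=[]
Op 5: conn=-10 S1=28 S2=54 S3=36 S4=17 blocked=[1, 2, 3, 4]
Op 6: conn=13 S1=28 S2=54 S3=36 S4=17 blocked=[]
Op 7: conn=3 S1=18 S2=54 S3=36 S4=17 blocked=[]
Op 8: conn=3 S1=18 S2=54 S3=36 S4=41 blocked=[]
Op 9: conn=-6 S1=18 S2=54 S3=27 S4=41 blocked=[1, 2, 3, 4]
Op 10: conn=-20 S1=18 S2=54 S3=27 S4=27 blocked=[1, 2, 3, 4]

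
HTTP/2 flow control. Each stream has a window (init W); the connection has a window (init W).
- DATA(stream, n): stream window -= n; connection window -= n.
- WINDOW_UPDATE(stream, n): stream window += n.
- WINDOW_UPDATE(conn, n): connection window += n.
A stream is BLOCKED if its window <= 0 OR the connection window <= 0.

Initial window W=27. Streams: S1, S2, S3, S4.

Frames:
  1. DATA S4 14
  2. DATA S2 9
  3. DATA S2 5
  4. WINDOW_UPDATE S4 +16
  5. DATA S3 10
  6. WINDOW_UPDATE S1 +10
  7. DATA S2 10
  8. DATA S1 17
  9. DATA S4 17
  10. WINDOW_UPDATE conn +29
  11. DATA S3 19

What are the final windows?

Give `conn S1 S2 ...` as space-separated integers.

Answer: -45 20 3 -2 12

Derivation:
Op 1: conn=13 S1=27 S2=27 S3=27 S4=13 blocked=[]
Op 2: conn=4 S1=27 S2=18 S3=27 S4=13 blocked=[]
Op 3: conn=-1 S1=27 S2=13 S3=27 S4=13 blocked=[1, 2, 3, 4]
Op 4: conn=-1 S1=27 S2=13 S3=27 S4=29 blocked=[1, 2, 3, 4]
Op 5: conn=-11 S1=27 S2=13 S3=17 S4=29 blocked=[1, 2, 3, 4]
Op 6: conn=-11 S1=37 S2=13 S3=17 S4=29 blocked=[1, 2, 3, 4]
Op 7: conn=-21 S1=37 S2=3 S3=17 S4=29 blocked=[1, 2, 3, 4]
Op 8: conn=-38 S1=20 S2=3 S3=17 S4=29 blocked=[1, 2, 3, 4]
Op 9: conn=-55 S1=20 S2=3 S3=17 S4=12 blocked=[1, 2, 3, 4]
Op 10: conn=-26 S1=20 S2=3 S3=17 S4=12 blocked=[1, 2, 3, 4]
Op 11: conn=-45 S1=20 S2=3 S3=-2 S4=12 blocked=[1, 2, 3, 4]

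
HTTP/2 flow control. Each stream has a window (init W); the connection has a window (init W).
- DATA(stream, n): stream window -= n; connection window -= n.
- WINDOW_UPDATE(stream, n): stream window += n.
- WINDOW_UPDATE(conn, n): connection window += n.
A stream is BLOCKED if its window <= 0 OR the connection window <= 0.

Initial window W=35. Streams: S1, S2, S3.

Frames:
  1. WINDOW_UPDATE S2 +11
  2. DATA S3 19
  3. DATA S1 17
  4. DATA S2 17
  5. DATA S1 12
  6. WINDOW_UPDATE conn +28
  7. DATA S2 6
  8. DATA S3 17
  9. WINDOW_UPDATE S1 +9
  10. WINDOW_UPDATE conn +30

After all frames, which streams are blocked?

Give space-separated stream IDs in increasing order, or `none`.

Answer: S3

Derivation:
Op 1: conn=35 S1=35 S2=46 S3=35 blocked=[]
Op 2: conn=16 S1=35 S2=46 S3=16 blocked=[]
Op 3: conn=-1 S1=18 S2=46 S3=16 blocked=[1, 2, 3]
Op 4: conn=-18 S1=18 S2=29 S3=16 blocked=[1, 2, 3]
Op 5: conn=-30 S1=6 S2=29 S3=16 blocked=[1, 2, 3]
Op 6: conn=-2 S1=6 S2=29 S3=16 blocked=[1, 2, 3]
Op 7: conn=-8 S1=6 S2=23 S3=16 blocked=[1, 2, 3]
Op 8: conn=-25 S1=6 S2=23 S3=-1 blocked=[1, 2, 3]
Op 9: conn=-25 S1=15 S2=23 S3=-1 blocked=[1, 2, 3]
Op 10: conn=5 S1=15 S2=23 S3=-1 blocked=[3]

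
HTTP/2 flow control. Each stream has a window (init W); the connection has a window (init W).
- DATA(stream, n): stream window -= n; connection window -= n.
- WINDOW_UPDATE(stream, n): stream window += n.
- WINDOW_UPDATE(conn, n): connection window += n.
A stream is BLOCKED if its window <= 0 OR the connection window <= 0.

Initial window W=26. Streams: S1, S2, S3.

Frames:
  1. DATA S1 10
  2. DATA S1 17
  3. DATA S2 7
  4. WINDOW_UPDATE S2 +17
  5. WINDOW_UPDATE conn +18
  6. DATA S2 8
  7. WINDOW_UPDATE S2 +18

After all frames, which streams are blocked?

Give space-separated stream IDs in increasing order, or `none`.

Op 1: conn=16 S1=16 S2=26 S3=26 blocked=[]
Op 2: conn=-1 S1=-1 S2=26 S3=26 blocked=[1, 2, 3]
Op 3: conn=-8 S1=-1 S2=19 S3=26 blocked=[1, 2, 3]
Op 4: conn=-8 S1=-1 S2=36 S3=26 blocked=[1, 2, 3]
Op 5: conn=10 S1=-1 S2=36 S3=26 blocked=[1]
Op 6: conn=2 S1=-1 S2=28 S3=26 blocked=[1]
Op 7: conn=2 S1=-1 S2=46 S3=26 blocked=[1]

Answer: S1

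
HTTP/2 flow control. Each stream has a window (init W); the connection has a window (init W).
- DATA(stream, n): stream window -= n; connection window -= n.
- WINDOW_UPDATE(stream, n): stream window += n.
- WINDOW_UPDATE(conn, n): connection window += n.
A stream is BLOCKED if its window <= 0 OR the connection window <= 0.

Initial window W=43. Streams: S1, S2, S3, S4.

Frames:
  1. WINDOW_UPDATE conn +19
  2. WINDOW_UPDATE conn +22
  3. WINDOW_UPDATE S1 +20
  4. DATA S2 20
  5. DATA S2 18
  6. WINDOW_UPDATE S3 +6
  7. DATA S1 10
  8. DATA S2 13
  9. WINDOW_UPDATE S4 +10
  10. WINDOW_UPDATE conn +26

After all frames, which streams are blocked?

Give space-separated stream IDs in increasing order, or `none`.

Op 1: conn=62 S1=43 S2=43 S3=43 S4=43 blocked=[]
Op 2: conn=84 S1=43 S2=43 S3=43 S4=43 blocked=[]
Op 3: conn=84 S1=63 S2=43 S3=43 S4=43 blocked=[]
Op 4: conn=64 S1=63 S2=23 S3=43 S4=43 blocked=[]
Op 5: conn=46 S1=63 S2=5 S3=43 S4=43 blocked=[]
Op 6: conn=46 S1=63 S2=5 S3=49 S4=43 blocked=[]
Op 7: conn=36 S1=53 S2=5 S3=49 S4=43 blocked=[]
Op 8: conn=23 S1=53 S2=-8 S3=49 S4=43 blocked=[2]
Op 9: conn=23 S1=53 S2=-8 S3=49 S4=53 blocked=[2]
Op 10: conn=49 S1=53 S2=-8 S3=49 S4=53 blocked=[2]

Answer: S2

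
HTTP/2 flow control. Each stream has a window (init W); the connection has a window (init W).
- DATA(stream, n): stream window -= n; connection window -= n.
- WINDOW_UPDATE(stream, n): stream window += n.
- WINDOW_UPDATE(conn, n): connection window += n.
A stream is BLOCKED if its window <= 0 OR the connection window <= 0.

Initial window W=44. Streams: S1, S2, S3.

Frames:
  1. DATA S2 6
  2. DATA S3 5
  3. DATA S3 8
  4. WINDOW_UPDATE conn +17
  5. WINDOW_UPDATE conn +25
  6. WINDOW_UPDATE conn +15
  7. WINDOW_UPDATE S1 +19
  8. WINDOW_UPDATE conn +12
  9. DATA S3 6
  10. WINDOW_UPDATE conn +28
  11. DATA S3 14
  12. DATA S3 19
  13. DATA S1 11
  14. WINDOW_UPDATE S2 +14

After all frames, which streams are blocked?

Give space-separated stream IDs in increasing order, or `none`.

Answer: S3

Derivation:
Op 1: conn=38 S1=44 S2=38 S3=44 blocked=[]
Op 2: conn=33 S1=44 S2=38 S3=39 blocked=[]
Op 3: conn=25 S1=44 S2=38 S3=31 blocked=[]
Op 4: conn=42 S1=44 S2=38 S3=31 blocked=[]
Op 5: conn=67 S1=44 S2=38 S3=31 blocked=[]
Op 6: conn=82 S1=44 S2=38 S3=31 blocked=[]
Op 7: conn=82 S1=63 S2=38 S3=31 blocked=[]
Op 8: conn=94 S1=63 S2=38 S3=31 blocked=[]
Op 9: conn=88 S1=63 S2=38 S3=25 blocked=[]
Op 10: conn=116 S1=63 S2=38 S3=25 blocked=[]
Op 11: conn=102 S1=63 S2=38 S3=11 blocked=[]
Op 12: conn=83 S1=63 S2=38 S3=-8 blocked=[3]
Op 13: conn=72 S1=52 S2=38 S3=-8 blocked=[3]
Op 14: conn=72 S1=52 S2=52 S3=-8 blocked=[3]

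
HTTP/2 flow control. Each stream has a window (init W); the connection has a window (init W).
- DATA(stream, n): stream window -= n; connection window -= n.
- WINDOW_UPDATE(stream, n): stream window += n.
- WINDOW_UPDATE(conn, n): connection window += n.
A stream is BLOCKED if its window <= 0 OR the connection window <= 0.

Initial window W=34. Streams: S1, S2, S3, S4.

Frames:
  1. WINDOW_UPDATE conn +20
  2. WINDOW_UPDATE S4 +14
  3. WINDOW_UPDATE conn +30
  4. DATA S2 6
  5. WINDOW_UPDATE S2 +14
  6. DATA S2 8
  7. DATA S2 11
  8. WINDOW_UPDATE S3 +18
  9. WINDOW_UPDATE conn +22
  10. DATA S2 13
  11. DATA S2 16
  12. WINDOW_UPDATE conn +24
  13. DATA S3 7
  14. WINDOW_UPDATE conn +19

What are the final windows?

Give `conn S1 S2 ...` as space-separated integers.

Answer: 88 34 -6 45 48

Derivation:
Op 1: conn=54 S1=34 S2=34 S3=34 S4=34 blocked=[]
Op 2: conn=54 S1=34 S2=34 S3=34 S4=48 blocked=[]
Op 3: conn=84 S1=34 S2=34 S3=34 S4=48 blocked=[]
Op 4: conn=78 S1=34 S2=28 S3=34 S4=48 blocked=[]
Op 5: conn=78 S1=34 S2=42 S3=34 S4=48 blocked=[]
Op 6: conn=70 S1=34 S2=34 S3=34 S4=48 blocked=[]
Op 7: conn=59 S1=34 S2=23 S3=34 S4=48 blocked=[]
Op 8: conn=59 S1=34 S2=23 S3=52 S4=48 blocked=[]
Op 9: conn=81 S1=34 S2=23 S3=52 S4=48 blocked=[]
Op 10: conn=68 S1=34 S2=10 S3=52 S4=48 blocked=[]
Op 11: conn=52 S1=34 S2=-6 S3=52 S4=48 blocked=[2]
Op 12: conn=76 S1=34 S2=-6 S3=52 S4=48 blocked=[2]
Op 13: conn=69 S1=34 S2=-6 S3=45 S4=48 blocked=[2]
Op 14: conn=88 S1=34 S2=-6 S3=45 S4=48 blocked=[2]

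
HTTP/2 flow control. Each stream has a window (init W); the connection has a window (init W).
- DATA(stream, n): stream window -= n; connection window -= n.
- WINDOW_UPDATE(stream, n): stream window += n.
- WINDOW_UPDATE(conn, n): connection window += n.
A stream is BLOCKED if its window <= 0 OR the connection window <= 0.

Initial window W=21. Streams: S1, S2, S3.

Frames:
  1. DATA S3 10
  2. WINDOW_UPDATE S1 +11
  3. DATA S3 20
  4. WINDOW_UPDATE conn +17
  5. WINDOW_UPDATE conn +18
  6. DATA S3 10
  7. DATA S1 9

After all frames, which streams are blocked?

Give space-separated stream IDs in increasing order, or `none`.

Answer: S3

Derivation:
Op 1: conn=11 S1=21 S2=21 S3=11 blocked=[]
Op 2: conn=11 S1=32 S2=21 S3=11 blocked=[]
Op 3: conn=-9 S1=32 S2=21 S3=-9 blocked=[1, 2, 3]
Op 4: conn=8 S1=32 S2=21 S3=-9 blocked=[3]
Op 5: conn=26 S1=32 S2=21 S3=-9 blocked=[3]
Op 6: conn=16 S1=32 S2=21 S3=-19 blocked=[3]
Op 7: conn=7 S1=23 S2=21 S3=-19 blocked=[3]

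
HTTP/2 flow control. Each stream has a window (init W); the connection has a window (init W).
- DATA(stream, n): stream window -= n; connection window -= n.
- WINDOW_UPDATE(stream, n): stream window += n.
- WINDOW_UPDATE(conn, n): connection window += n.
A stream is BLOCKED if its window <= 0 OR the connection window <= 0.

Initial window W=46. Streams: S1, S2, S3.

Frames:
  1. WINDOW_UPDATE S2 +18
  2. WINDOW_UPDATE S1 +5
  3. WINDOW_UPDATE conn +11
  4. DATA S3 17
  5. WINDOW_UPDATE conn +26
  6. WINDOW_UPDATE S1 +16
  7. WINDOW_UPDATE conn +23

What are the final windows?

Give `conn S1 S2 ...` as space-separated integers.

Answer: 89 67 64 29

Derivation:
Op 1: conn=46 S1=46 S2=64 S3=46 blocked=[]
Op 2: conn=46 S1=51 S2=64 S3=46 blocked=[]
Op 3: conn=57 S1=51 S2=64 S3=46 blocked=[]
Op 4: conn=40 S1=51 S2=64 S3=29 blocked=[]
Op 5: conn=66 S1=51 S2=64 S3=29 blocked=[]
Op 6: conn=66 S1=67 S2=64 S3=29 blocked=[]
Op 7: conn=89 S1=67 S2=64 S3=29 blocked=[]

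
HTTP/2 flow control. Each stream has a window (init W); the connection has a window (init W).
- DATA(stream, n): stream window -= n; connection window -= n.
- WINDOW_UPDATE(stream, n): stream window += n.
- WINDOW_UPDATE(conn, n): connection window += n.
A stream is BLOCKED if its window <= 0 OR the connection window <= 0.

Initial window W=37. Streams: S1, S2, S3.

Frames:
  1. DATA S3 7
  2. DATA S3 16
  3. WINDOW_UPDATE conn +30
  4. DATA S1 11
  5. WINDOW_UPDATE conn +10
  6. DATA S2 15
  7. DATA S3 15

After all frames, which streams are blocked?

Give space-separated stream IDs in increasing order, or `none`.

Answer: S3

Derivation:
Op 1: conn=30 S1=37 S2=37 S3=30 blocked=[]
Op 2: conn=14 S1=37 S2=37 S3=14 blocked=[]
Op 3: conn=44 S1=37 S2=37 S3=14 blocked=[]
Op 4: conn=33 S1=26 S2=37 S3=14 blocked=[]
Op 5: conn=43 S1=26 S2=37 S3=14 blocked=[]
Op 6: conn=28 S1=26 S2=22 S3=14 blocked=[]
Op 7: conn=13 S1=26 S2=22 S3=-1 blocked=[3]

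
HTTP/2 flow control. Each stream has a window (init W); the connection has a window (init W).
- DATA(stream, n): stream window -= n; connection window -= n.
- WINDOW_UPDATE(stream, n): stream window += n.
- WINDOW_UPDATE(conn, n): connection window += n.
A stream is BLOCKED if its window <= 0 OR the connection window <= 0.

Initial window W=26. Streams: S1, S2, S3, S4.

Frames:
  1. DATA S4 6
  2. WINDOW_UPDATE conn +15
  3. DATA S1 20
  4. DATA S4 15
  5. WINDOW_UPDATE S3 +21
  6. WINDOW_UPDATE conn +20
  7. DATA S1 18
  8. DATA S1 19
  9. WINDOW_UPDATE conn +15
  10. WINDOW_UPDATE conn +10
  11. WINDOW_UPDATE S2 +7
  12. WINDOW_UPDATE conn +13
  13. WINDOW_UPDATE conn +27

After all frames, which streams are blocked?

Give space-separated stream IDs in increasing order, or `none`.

Answer: S1

Derivation:
Op 1: conn=20 S1=26 S2=26 S3=26 S4=20 blocked=[]
Op 2: conn=35 S1=26 S2=26 S3=26 S4=20 blocked=[]
Op 3: conn=15 S1=6 S2=26 S3=26 S4=20 blocked=[]
Op 4: conn=0 S1=6 S2=26 S3=26 S4=5 blocked=[1, 2, 3, 4]
Op 5: conn=0 S1=6 S2=26 S3=47 S4=5 blocked=[1, 2, 3, 4]
Op 6: conn=20 S1=6 S2=26 S3=47 S4=5 blocked=[]
Op 7: conn=2 S1=-12 S2=26 S3=47 S4=5 blocked=[1]
Op 8: conn=-17 S1=-31 S2=26 S3=47 S4=5 blocked=[1, 2, 3, 4]
Op 9: conn=-2 S1=-31 S2=26 S3=47 S4=5 blocked=[1, 2, 3, 4]
Op 10: conn=8 S1=-31 S2=26 S3=47 S4=5 blocked=[1]
Op 11: conn=8 S1=-31 S2=33 S3=47 S4=5 blocked=[1]
Op 12: conn=21 S1=-31 S2=33 S3=47 S4=5 blocked=[1]
Op 13: conn=48 S1=-31 S2=33 S3=47 S4=5 blocked=[1]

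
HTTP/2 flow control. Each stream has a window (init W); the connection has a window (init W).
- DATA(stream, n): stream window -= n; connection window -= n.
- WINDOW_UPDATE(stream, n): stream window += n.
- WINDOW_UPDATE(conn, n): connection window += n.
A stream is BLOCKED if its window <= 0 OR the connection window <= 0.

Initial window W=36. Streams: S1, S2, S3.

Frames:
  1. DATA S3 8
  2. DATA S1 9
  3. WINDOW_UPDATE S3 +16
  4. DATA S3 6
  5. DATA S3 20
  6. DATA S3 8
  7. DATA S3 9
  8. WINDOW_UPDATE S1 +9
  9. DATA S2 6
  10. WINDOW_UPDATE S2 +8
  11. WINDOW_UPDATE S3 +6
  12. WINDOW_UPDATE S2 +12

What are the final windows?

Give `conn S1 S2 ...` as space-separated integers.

Op 1: conn=28 S1=36 S2=36 S3=28 blocked=[]
Op 2: conn=19 S1=27 S2=36 S3=28 blocked=[]
Op 3: conn=19 S1=27 S2=36 S3=44 blocked=[]
Op 4: conn=13 S1=27 S2=36 S3=38 blocked=[]
Op 5: conn=-7 S1=27 S2=36 S3=18 blocked=[1, 2, 3]
Op 6: conn=-15 S1=27 S2=36 S3=10 blocked=[1, 2, 3]
Op 7: conn=-24 S1=27 S2=36 S3=1 blocked=[1, 2, 3]
Op 8: conn=-24 S1=36 S2=36 S3=1 blocked=[1, 2, 3]
Op 9: conn=-30 S1=36 S2=30 S3=1 blocked=[1, 2, 3]
Op 10: conn=-30 S1=36 S2=38 S3=1 blocked=[1, 2, 3]
Op 11: conn=-30 S1=36 S2=38 S3=7 blocked=[1, 2, 3]
Op 12: conn=-30 S1=36 S2=50 S3=7 blocked=[1, 2, 3]

Answer: -30 36 50 7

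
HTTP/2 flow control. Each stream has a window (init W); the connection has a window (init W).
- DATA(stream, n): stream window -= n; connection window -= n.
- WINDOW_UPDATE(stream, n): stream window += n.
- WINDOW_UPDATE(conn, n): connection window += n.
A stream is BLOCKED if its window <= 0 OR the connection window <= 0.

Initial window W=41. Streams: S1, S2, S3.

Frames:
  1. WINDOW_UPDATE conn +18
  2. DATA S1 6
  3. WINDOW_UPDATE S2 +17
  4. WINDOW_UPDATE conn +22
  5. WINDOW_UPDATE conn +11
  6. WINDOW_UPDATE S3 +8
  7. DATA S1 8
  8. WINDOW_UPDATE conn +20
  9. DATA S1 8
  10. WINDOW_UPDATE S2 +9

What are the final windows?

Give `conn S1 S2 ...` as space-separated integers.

Op 1: conn=59 S1=41 S2=41 S3=41 blocked=[]
Op 2: conn=53 S1=35 S2=41 S3=41 blocked=[]
Op 3: conn=53 S1=35 S2=58 S3=41 blocked=[]
Op 4: conn=75 S1=35 S2=58 S3=41 blocked=[]
Op 5: conn=86 S1=35 S2=58 S3=41 blocked=[]
Op 6: conn=86 S1=35 S2=58 S3=49 blocked=[]
Op 7: conn=78 S1=27 S2=58 S3=49 blocked=[]
Op 8: conn=98 S1=27 S2=58 S3=49 blocked=[]
Op 9: conn=90 S1=19 S2=58 S3=49 blocked=[]
Op 10: conn=90 S1=19 S2=67 S3=49 blocked=[]

Answer: 90 19 67 49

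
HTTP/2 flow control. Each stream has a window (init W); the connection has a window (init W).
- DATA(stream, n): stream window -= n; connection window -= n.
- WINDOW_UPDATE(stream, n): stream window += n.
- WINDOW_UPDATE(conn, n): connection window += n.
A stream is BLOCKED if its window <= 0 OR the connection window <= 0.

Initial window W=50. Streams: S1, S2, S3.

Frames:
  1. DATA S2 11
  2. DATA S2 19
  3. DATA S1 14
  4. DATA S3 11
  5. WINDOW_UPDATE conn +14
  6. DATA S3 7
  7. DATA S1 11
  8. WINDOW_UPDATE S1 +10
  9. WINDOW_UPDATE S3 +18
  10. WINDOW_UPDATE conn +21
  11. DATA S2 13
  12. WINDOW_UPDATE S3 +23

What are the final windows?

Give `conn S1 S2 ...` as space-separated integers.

Answer: -1 35 7 73

Derivation:
Op 1: conn=39 S1=50 S2=39 S3=50 blocked=[]
Op 2: conn=20 S1=50 S2=20 S3=50 blocked=[]
Op 3: conn=6 S1=36 S2=20 S3=50 blocked=[]
Op 4: conn=-5 S1=36 S2=20 S3=39 blocked=[1, 2, 3]
Op 5: conn=9 S1=36 S2=20 S3=39 blocked=[]
Op 6: conn=2 S1=36 S2=20 S3=32 blocked=[]
Op 7: conn=-9 S1=25 S2=20 S3=32 blocked=[1, 2, 3]
Op 8: conn=-9 S1=35 S2=20 S3=32 blocked=[1, 2, 3]
Op 9: conn=-9 S1=35 S2=20 S3=50 blocked=[1, 2, 3]
Op 10: conn=12 S1=35 S2=20 S3=50 blocked=[]
Op 11: conn=-1 S1=35 S2=7 S3=50 blocked=[1, 2, 3]
Op 12: conn=-1 S1=35 S2=7 S3=73 blocked=[1, 2, 3]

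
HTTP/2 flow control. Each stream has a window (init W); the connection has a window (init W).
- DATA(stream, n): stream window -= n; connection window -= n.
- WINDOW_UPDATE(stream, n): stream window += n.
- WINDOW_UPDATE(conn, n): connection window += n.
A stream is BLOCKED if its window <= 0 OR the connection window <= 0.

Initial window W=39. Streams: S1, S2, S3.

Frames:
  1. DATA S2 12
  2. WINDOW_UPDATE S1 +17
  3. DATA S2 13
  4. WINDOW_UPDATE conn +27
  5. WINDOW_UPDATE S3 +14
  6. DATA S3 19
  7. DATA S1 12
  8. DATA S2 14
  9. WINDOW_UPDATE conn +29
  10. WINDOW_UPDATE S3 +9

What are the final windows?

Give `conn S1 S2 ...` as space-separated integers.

Op 1: conn=27 S1=39 S2=27 S3=39 blocked=[]
Op 2: conn=27 S1=56 S2=27 S3=39 blocked=[]
Op 3: conn=14 S1=56 S2=14 S3=39 blocked=[]
Op 4: conn=41 S1=56 S2=14 S3=39 blocked=[]
Op 5: conn=41 S1=56 S2=14 S3=53 blocked=[]
Op 6: conn=22 S1=56 S2=14 S3=34 blocked=[]
Op 7: conn=10 S1=44 S2=14 S3=34 blocked=[]
Op 8: conn=-4 S1=44 S2=0 S3=34 blocked=[1, 2, 3]
Op 9: conn=25 S1=44 S2=0 S3=34 blocked=[2]
Op 10: conn=25 S1=44 S2=0 S3=43 blocked=[2]

Answer: 25 44 0 43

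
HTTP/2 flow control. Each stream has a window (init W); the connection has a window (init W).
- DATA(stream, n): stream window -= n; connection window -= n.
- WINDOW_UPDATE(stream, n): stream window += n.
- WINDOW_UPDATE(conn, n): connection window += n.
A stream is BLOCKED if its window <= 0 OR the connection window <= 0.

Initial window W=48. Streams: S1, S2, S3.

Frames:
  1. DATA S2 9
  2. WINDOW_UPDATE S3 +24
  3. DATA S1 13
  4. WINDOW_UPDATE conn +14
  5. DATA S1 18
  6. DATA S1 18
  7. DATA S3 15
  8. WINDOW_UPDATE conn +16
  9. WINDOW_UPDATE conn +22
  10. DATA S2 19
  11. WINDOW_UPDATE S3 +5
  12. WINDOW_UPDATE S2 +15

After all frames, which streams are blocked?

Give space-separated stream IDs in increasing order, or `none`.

Op 1: conn=39 S1=48 S2=39 S3=48 blocked=[]
Op 2: conn=39 S1=48 S2=39 S3=72 blocked=[]
Op 3: conn=26 S1=35 S2=39 S3=72 blocked=[]
Op 4: conn=40 S1=35 S2=39 S3=72 blocked=[]
Op 5: conn=22 S1=17 S2=39 S3=72 blocked=[]
Op 6: conn=4 S1=-1 S2=39 S3=72 blocked=[1]
Op 7: conn=-11 S1=-1 S2=39 S3=57 blocked=[1, 2, 3]
Op 8: conn=5 S1=-1 S2=39 S3=57 blocked=[1]
Op 9: conn=27 S1=-1 S2=39 S3=57 blocked=[1]
Op 10: conn=8 S1=-1 S2=20 S3=57 blocked=[1]
Op 11: conn=8 S1=-1 S2=20 S3=62 blocked=[1]
Op 12: conn=8 S1=-1 S2=35 S3=62 blocked=[1]

Answer: S1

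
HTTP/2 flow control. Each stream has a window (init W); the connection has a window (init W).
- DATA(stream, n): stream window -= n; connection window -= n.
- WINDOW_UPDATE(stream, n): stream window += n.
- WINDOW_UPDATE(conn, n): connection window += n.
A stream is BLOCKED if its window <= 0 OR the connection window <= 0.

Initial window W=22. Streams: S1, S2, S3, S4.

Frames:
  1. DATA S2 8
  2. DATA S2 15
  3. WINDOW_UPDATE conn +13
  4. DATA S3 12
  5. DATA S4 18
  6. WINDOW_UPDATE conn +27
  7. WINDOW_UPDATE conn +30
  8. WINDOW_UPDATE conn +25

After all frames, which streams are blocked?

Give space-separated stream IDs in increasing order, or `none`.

Op 1: conn=14 S1=22 S2=14 S3=22 S4=22 blocked=[]
Op 2: conn=-1 S1=22 S2=-1 S3=22 S4=22 blocked=[1, 2, 3, 4]
Op 3: conn=12 S1=22 S2=-1 S3=22 S4=22 blocked=[2]
Op 4: conn=0 S1=22 S2=-1 S3=10 S4=22 blocked=[1, 2, 3, 4]
Op 5: conn=-18 S1=22 S2=-1 S3=10 S4=4 blocked=[1, 2, 3, 4]
Op 6: conn=9 S1=22 S2=-1 S3=10 S4=4 blocked=[2]
Op 7: conn=39 S1=22 S2=-1 S3=10 S4=4 blocked=[2]
Op 8: conn=64 S1=22 S2=-1 S3=10 S4=4 blocked=[2]

Answer: S2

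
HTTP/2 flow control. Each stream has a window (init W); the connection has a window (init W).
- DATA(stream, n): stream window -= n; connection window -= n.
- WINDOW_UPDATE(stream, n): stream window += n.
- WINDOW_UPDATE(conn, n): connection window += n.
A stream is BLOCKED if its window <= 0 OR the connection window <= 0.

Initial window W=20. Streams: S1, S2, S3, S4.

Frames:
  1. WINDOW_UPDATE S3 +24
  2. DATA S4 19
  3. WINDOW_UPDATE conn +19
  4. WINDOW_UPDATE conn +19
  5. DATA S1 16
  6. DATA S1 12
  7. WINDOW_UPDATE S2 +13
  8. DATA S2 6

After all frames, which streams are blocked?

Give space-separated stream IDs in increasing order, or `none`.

Answer: S1

Derivation:
Op 1: conn=20 S1=20 S2=20 S3=44 S4=20 blocked=[]
Op 2: conn=1 S1=20 S2=20 S3=44 S4=1 blocked=[]
Op 3: conn=20 S1=20 S2=20 S3=44 S4=1 blocked=[]
Op 4: conn=39 S1=20 S2=20 S3=44 S4=1 blocked=[]
Op 5: conn=23 S1=4 S2=20 S3=44 S4=1 blocked=[]
Op 6: conn=11 S1=-8 S2=20 S3=44 S4=1 blocked=[1]
Op 7: conn=11 S1=-8 S2=33 S3=44 S4=1 blocked=[1]
Op 8: conn=5 S1=-8 S2=27 S3=44 S4=1 blocked=[1]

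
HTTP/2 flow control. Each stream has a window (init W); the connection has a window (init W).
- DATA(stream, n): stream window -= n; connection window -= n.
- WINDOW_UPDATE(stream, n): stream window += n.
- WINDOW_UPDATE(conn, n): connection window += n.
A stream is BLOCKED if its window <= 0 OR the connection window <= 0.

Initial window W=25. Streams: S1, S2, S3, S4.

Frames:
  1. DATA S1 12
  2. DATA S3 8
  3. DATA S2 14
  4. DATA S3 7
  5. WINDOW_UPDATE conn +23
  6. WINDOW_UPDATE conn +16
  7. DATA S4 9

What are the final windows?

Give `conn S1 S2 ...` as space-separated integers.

Answer: 14 13 11 10 16

Derivation:
Op 1: conn=13 S1=13 S2=25 S3=25 S4=25 blocked=[]
Op 2: conn=5 S1=13 S2=25 S3=17 S4=25 blocked=[]
Op 3: conn=-9 S1=13 S2=11 S3=17 S4=25 blocked=[1, 2, 3, 4]
Op 4: conn=-16 S1=13 S2=11 S3=10 S4=25 blocked=[1, 2, 3, 4]
Op 5: conn=7 S1=13 S2=11 S3=10 S4=25 blocked=[]
Op 6: conn=23 S1=13 S2=11 S3=10 S4=25 blocked=[]
Op 7: conn=14 S1=13 S2=11 S3=10 S4=16 blocked=[]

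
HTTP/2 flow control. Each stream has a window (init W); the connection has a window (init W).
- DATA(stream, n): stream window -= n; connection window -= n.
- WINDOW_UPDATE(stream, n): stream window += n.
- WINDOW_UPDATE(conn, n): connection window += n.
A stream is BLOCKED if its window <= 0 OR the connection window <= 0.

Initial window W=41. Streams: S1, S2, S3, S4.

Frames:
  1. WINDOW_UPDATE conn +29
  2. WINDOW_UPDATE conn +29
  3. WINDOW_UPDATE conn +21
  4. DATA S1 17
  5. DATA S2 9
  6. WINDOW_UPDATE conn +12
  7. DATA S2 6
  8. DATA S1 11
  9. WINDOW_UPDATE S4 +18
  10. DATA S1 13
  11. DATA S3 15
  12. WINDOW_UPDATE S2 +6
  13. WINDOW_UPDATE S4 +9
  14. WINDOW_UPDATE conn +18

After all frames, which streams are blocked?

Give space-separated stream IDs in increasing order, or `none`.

Answer: S1

Derivation:
Op 1: conn=70 S1=41 S2=41 S3=41 S4=41 blocked=[]
Op 2: conn=99 S1=41 S2=41 S3=41 S4=41 blocked=[]
Op 3: conn=120 S1=41 S2=41 S3=41 S4=41 blocked=[]
Op 4: conn=103 S1=24 S2=41 S3=41 S4=41 blocked=[]
Op 5: conn=94 S1=24 S2=32 S3=41 S4=41 blocked=[]
Op 6: conn=106 S1=24 S2=32 S3=41 S4=41 blocked=[]
Op 7: conn=100 S1=24 S2=26 S3=41 S4=41 blocked=[]
Op 8: conn=89 S1=13 S2=26 S3=41 S4=41 blocked=[]
Op 9: conn=89 S1=13 S2=26 S3=41 S4=59 blocked=[]
Op 10: conn=76 S1=0 S2=26 S3=41 S4=59 blocked=[1]
Op 11: conn=61 S1=0 S2=26 S3=26 S4=59 blocked=[1]
Op 12: conn=61 S1=0 S2=32 S3=26 S4=59 blocked=[1]
Op 13: conn=61 S1=0 S2=32 S3=26 S4=68 blocked=[1]
Op 14: conn=79 S1=0 S2=32 S3=26 S4=68 blocked=[1]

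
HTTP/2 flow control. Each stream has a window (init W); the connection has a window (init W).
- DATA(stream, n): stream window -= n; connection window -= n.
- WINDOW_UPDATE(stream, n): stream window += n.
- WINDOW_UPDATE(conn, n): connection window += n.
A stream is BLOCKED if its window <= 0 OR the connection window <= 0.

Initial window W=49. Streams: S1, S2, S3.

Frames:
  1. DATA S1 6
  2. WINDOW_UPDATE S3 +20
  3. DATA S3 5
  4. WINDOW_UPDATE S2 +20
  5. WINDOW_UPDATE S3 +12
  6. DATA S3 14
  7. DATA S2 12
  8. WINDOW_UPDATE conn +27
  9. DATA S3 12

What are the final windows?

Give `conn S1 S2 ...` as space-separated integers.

Op 1: conn=43 S1=43 S2=49 S3=49 blocked=[]
Op 2: conn=43 S1=43 S2=49 S3=69 blocked=[]
Op 3: conn=38 S1=43 S2=49 S3=64 blocked=[]
Op 4: conn=38 S1=43 S2=69 S3=64 blocked=[]
Op 5: conn=38 S1=43 S2=69 S3=76 blocked=[]
Op 6: conn=24 S1=43 S2=69 S3=62 blocked=[]
Op 7: conn=12 S1=43 S2=57 S3=62 blocked=[]
Op 8: conn=39 S1=43 S2=57 S3=62 blocked=[]
Op 9: conn=27 S1=43 S2=57 S3=50 blocked=[]

Answer: 27 43 57 50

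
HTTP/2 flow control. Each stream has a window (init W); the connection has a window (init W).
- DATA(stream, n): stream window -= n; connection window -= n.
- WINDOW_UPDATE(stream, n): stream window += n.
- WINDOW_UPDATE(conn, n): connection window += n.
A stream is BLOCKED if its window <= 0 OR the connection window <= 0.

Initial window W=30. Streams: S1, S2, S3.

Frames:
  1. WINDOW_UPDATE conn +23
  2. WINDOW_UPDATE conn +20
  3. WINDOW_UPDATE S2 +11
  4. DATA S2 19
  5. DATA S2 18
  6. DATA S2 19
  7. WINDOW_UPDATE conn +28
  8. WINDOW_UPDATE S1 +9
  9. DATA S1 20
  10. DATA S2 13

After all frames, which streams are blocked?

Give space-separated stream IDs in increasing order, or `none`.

Answer: S2

Derivation:
Op 1: conn=53 S1=30 S2=30 S3=30 blocked=[]
Op 2: conn=73 S1=30 S2=30 S3=30 blocked=[]
Op 3: conn=73 S1=30 S2=41 S3=30 blocked=[]
Op 4: conn=54 S1=30 S2=22 S3=30 blocked=[]
Op 5: conn=36 S1=30 S2=4 S3=30 blocked=[]
Op 6: conn=17 S1=30 S2=-15 S3=30 blocked=[2]
Op 7: conn=45 S1=30 S2=-15 S3=30 blocked=[2]
Op 8: conn=45 S1=39 S2=-15 S3=30 blocked=[2]
Op 9: conn=25 S1=19 S2=-15 S3=30 blocked=[2]
Op 10: conn=12 S1=19 S2=-28 S3=30 blocked=[2]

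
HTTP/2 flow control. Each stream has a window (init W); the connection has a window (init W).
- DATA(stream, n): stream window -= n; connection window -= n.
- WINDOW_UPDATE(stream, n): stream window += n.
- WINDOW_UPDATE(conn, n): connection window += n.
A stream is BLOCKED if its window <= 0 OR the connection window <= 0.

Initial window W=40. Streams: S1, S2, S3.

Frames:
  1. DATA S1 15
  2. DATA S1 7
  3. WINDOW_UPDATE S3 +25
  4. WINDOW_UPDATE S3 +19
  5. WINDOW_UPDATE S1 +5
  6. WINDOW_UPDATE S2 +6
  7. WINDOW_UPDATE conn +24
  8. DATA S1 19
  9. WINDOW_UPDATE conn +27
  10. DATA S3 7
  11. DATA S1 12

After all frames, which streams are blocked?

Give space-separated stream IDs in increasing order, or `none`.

Op 1: conn=25 S1=25 S2=40 S3=40 blocked=[]
Op 2: conn=18 S1=18 S2=40 S3=40 blocked=[]
Op 3: conn=18 S1=18 S2=40 S3=65 blocked=[]
Op 4: conn=18 S1=18 S2=40 S3=84 blocked=[]
Op 5: conn=18 S1=23 S2=40 S3=84 blocked=[]
Op 6: conn=18 S1=23 S2=46 S3=84 blocked=[]
Op 7: conn=42 S1=23 S2=46 S3=84 blocked=[]
Op 8: conn=23 S1=4 S2=46 S3=84 blocked=[]
Op 9: conn=50 S1=4 S2=46 S3=84 blocked=[]
Op 10: conn=43 S1=4 S2=46 S3=77 blocked=[]
Op 11: conn=31 S1=-8 S2=46 S3=77 blocked=[1]

Answer: S1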